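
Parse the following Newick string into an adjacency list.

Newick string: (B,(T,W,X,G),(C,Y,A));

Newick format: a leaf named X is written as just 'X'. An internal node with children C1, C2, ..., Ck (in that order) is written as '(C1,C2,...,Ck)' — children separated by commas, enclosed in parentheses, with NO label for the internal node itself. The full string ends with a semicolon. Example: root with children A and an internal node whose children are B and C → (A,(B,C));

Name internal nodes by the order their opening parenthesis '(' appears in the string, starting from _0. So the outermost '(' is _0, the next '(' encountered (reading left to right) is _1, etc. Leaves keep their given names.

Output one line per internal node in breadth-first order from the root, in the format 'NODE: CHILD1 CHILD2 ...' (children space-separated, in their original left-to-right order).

Answer: _0: B _1 _2
_1: T W X G
_2: C Y A

Derivation:
Input: (B,(T,W,X,G),(C,Y,A));
Scanning left-to-right, naming '(' by encounter order:
  pos 0: '(' -> open internal node _0 (depth 1)
  pos 3: '(' -> open internal node _1 (depth 2)
  pos 11: ')' -> close internal node _1 (now at depth 1)
  pos 13: '(' -> open internal node _2 (depth 2)
  pos 19: ')' -> close internal node _2 (now at depth 1)
  pos 20: ')' -> close internal node _0 (now at depth 0)
Total internal nodes: 3
BFS adjacency from root:
  _0: B _1 _2
  _1: T W X G
  _2: C Y A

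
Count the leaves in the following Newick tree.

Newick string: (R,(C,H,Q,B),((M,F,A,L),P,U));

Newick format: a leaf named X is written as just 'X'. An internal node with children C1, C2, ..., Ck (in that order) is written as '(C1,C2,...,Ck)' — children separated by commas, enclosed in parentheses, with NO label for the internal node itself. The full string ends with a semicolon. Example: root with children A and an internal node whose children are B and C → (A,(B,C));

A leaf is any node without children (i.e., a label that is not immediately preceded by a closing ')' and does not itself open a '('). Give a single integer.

Newick: (R,(C,H,Q,B),((M,F,A,L),P,U));
Scan left-to-right; a leaf is any maximal label run not followed by '(':
  pos 1: leaf 'R' → count = 1
  pos 4: leaf 'C' → count = 2
  pos 6: leaf 'H' → count = 3
  pos 8: leaf 'Q' → count = 4
  pos 10: leaf 'B' → count = 5
  pos 15: leaf 'M' → count = 6
  pos 17: leaf 'F' → count = 7
  pos 19: leaf 'A' → count = 8
  pos 21: leaf 'L' → count = 9
  pos 24: leaf 'P' → count = 10
  pos 26: leaf 'U' → count = 11
Total leaves: 11

Answer: 11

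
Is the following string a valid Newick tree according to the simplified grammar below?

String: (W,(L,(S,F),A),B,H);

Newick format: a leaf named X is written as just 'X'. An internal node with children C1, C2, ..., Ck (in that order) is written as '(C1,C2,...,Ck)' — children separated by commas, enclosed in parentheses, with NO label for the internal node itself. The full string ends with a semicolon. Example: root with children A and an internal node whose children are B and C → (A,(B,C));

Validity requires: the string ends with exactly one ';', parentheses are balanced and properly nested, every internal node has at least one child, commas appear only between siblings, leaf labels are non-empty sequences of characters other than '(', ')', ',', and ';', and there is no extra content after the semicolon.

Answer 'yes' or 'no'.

Input: (W,(L,(S,F),A),B,H);
Paren balance: 3 '(' vs 3 ')' OK
Ends with single ';': True
Full parse: OK
Valid: True

Answer: yes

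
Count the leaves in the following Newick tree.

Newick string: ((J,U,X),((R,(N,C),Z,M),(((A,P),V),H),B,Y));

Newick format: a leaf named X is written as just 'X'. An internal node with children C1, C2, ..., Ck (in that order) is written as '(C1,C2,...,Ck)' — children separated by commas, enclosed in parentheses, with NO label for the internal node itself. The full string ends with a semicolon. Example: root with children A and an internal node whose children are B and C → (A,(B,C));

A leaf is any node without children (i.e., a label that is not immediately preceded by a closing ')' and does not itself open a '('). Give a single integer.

Answer: 14

Derivation:
Newick: ((J,U,X),((R,(N,C),Z,M),(((A,P),V),H),B,Y));
Scan left-to-right; a leaf is any maximal label run not followed by '(':
  pos 2: leaf 'J' → count = 1
  pos 4: leaf 'U' → count = 2
  pos 6: leaf 'X' → count = 3
  pos 11: leaf 'R' → count = 4
  pos 14: leaf 'N' → count = 5
  pos 16: leaf 'C' → count = 6
  pos 19: leaf 'Z' → count = 7
  pos 21: leaf 'M' → count = 8
  pos 27: leaf 'A' → count = 9
  pos 29: leaf 'P' → count = 10
  pos 32: leaf 'V' → count = 11
  pos 35: leaf 'H' → count = 12
  pos 38: leaf 'B' → count = 13
  pos 40: leaf 'Y' → count = 14
Total leaves: 14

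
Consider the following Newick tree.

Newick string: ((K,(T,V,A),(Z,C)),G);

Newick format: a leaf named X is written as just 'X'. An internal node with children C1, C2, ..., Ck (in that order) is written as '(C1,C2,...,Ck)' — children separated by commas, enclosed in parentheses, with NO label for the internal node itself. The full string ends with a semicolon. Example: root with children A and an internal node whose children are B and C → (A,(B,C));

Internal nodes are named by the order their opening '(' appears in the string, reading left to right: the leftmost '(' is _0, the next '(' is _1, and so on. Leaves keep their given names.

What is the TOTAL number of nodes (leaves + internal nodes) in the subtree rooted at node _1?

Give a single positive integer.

Newick: ((K,(T,V,A),(Z,C)),G);
Locate _1: it is the '(' at position 1 (the 2nd '(' reading left to right).
Query: subtree rooted at _1
_1: subtree_size = 1 + 8
  K: subtree_size = 1 + 0
  _2: subtree_size = 1 + 3
    T: subtree_size = 1 + 0
    V: subtree_size = 1 + 0
    A: subtree_size = 1 + 0
  _3: subtree_size = 1 + 2
    Z: subtree_size = 1 + 0
    C: subtree_size = 1 + 0
Total subtree size of _1: 9

Answer: 9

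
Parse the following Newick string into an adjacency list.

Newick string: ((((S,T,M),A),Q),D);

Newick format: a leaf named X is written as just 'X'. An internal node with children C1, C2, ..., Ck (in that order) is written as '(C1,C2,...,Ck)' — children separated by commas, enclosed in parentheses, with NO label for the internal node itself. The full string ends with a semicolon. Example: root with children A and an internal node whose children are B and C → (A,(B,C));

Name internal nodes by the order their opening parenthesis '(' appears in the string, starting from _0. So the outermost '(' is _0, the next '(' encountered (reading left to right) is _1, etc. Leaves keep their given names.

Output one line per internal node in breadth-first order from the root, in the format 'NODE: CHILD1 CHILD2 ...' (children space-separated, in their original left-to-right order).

Input: ((((S,T,M),A),Q),D);
Scanning left-to-right, naming '(' by encounter order:
  pos 0: '(' -> open internal node _0 (depth 1)
  pos 1: '(' -> open internal node _1 (depth 2)
  pos 2: '(' -> open internal node _2 (depth 3)
  pos 3: '(' -> open internal node _3 (depth 4)
  pos 9: ')' -> close internal node _3 (now at depth 3)
  pos 12: ')' -> close internal node _2 (now at depth 2)
  pos 15: ')' -> close internal node _1 (now at depth 1)
  pos 18: ')' -> close internal node _0 (now at depth 0)
Total internal nodes: 4
BFS adjacency from root:
  _0: _1 D
  _1: _2 Q
  _2: _3 A
  _3: S T M

Answer: _0: _1 D
_1: _2 Q
_2: _3 A
_3: S T M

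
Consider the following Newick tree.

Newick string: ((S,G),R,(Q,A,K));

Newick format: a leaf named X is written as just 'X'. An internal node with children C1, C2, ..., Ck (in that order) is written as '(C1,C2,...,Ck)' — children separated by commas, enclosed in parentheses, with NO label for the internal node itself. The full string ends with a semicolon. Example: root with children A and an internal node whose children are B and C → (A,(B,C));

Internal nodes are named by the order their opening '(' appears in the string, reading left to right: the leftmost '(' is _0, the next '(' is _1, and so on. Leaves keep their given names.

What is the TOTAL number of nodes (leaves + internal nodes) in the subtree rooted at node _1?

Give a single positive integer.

Answer: 3

Derivation:
Newick: ((S,G),R,(Q,A,K));
Locate _1: it is the '(' at position 1 (the 2nd '(' reading left to right).
Query: subtree rooted at _1
_1: subtree_size = 1 + 2
  S: subtree_size = 1 + 0
  G: subtree_size = 1 + 0
Total subtree size of _1: 3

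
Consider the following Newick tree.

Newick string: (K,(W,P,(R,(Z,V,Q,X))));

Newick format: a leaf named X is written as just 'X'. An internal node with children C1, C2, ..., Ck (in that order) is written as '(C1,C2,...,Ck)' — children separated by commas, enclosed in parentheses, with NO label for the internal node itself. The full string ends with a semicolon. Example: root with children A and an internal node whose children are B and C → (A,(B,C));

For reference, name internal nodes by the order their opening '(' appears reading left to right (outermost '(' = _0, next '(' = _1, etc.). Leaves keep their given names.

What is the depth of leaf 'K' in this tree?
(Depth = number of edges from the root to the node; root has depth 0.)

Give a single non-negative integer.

Answer: 1

Derivation:
Newick: (K,(W,P,(R,(Z,V,Q,X))));
Naming internals by '(' encounter order: outermost '(' = _0, next = _1, ...
Query node: K
Path from root: _0 -> K
Depth of K: 1 (number of edges from root)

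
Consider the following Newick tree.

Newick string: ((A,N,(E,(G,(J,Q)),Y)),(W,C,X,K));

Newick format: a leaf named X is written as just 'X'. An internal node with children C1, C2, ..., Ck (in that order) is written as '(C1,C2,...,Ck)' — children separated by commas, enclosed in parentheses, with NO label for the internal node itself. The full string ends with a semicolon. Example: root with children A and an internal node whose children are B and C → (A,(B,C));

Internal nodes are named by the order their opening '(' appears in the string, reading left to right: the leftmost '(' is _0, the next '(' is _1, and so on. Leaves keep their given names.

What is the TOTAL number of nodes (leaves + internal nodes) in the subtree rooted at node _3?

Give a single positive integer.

Answer: 5

Derivation:
Newick: ((A,N,(E,(G,(J,Q)),Y)),(W,C,X,K));
Locate _3: it is the '(' at position 9 (the 4th '(' reading left to right).
Query: subtree rooted at _3
_3: subtree_size = 1 + 4
  G: subtree_size = 1 + 0
  _4: subtree_size = 1 + 2
    J: subtree_size = 1 + 0
    Q: subtree_size = 1 + 0
Total subtree size of _3: 5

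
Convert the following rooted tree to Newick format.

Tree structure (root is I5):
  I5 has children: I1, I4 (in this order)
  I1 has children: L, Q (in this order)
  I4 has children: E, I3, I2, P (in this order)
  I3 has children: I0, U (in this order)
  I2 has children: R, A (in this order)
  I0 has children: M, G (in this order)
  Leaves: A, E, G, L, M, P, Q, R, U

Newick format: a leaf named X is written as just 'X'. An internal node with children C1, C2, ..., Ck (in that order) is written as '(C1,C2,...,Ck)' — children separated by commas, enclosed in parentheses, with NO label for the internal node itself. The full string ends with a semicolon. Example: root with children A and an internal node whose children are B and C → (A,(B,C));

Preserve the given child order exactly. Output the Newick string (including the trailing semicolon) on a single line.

internal I5 with children ['I1', 'I4']
  internal I1 with children ['L', 'Q']
    leaf 'L' → 'L'
    leaf 'Q' → 'Q'
  → '(L,Q)'
  internal I4 with children ['E', 'I3', 'I2', 'P']
    leaf 'E' → 'E'
    internal I3 with children ['I0', 'U']
      internal I0 with children ['M', 'G']
        leaf 'M' → 'M'
        leaf 'G' → 'G'
      → '(M,G)'
      leaf 'U' → 'U'
    → '((M,G),U)'
    internal I2 with children ['R', 'A']
      leaf 'R' → 'R'
      leaf 'A' → 'A'
    → '(R,A)'
    leaf 'P' → 'P'
  → '(E,((M,G),U),(R,A),P)'
→ '((L,Q),(E,((M,G),U),(R,A),P))'
Final: ((L,Q),(E,((M,G),U),(R,A),P));

Answer: ((L,Q),(E,((M,G),U),(R,A),P));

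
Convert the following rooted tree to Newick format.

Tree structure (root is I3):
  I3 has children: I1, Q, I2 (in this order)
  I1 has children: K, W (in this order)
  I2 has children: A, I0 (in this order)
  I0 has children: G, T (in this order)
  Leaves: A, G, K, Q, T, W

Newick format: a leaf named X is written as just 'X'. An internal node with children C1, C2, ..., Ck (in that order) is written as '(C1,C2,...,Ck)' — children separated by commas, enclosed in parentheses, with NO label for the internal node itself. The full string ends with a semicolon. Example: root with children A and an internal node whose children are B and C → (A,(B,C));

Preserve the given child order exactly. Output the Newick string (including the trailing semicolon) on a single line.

Answer: ((K,W),Q,(A,(G,T)));

Derivation:
internal I3 with children ['I1', 'Q', 'I2']
  internal I1 with children ['K', 'W']
    leaf 'K' → 'K'
    leaf 'W' → 'W'
  → '(K,W)'
  leaf 'Q' → 'Q'
  internal I2 with children ['A', 'I0']
    leaf 'A' → 'A'
    internal I0 with children ['G', 'T']
      leaf 'G' → 'G'
      leaf 'T' → 'T'
    → '(G,T)'
  → '(A,(G,T))'
→ '((K,W),Q,(A,(G,T)))'
Final: ((K,W),Q,(A,(G,T)));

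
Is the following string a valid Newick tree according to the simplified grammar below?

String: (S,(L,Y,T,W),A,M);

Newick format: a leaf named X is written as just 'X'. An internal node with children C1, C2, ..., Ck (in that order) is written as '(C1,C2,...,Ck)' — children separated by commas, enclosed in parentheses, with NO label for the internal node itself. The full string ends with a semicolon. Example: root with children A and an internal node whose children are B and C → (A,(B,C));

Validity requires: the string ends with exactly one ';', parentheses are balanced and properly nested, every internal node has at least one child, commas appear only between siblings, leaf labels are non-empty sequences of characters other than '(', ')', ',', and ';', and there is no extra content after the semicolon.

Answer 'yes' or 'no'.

Input: (S,(L,Y,T,W),A,M);
Paren balance: 2 '(' vs 2 ')' OK
Ends with single ';': True
Full parse: OK
Valid: True

Answer: yes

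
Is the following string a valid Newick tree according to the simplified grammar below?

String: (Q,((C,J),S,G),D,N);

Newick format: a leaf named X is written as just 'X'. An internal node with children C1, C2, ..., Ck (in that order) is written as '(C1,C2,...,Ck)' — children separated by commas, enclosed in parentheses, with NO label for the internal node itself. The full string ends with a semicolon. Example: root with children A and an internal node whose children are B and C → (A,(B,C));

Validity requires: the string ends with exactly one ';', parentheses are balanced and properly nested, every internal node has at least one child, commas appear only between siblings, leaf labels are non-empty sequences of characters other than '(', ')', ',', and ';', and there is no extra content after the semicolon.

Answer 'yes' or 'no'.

Input: (Q,((C,J),S,G),D,N);
Paren balance: 3 '(' vs 3 ')' OK
Ends with single ';': True
Full parse: OK
Valid: True

Answer: yes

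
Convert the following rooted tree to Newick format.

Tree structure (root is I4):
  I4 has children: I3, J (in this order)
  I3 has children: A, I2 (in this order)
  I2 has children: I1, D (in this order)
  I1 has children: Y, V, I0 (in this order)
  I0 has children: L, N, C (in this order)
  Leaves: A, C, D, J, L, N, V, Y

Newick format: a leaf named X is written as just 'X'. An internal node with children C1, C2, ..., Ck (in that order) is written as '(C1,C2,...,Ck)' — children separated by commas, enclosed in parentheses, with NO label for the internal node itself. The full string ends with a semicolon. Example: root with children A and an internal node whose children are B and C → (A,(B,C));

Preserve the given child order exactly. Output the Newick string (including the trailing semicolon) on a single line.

internal I4 with children ['I3', 'J']
  internal I3 with children ['A', 'I2']
    leaf 'A' → 'A'
    internal I2 with children ['I1', 'D']
      internal I1 with children ['Y', 'V', 'I0']
        leaf 'Y' → 'Y'
        leaf 'V' → 'V'
        internal I0 with children ['L', 'N', 'C']
          leaf 'L' → 'L'
          leaf 'N' → 'N'
          leaf 'C' → 'C'
        → '(L,N,C)'
      → '(Y,V,(L,N,C))'
      leaf 'D' → 'D'
    → '((Y,V,(L,N,C)),D)'
  → '(A,((Y,V,(L,N,C)),D))'
  leaf 'J' → 'J'
→ '((A,((Y,V,(L,N,C)),D)),J)'
Final: ((A,((Y,V,(L,N,C)),D)),J);

Answer: ((A,((Y,V,(L,N,C)),D)),J);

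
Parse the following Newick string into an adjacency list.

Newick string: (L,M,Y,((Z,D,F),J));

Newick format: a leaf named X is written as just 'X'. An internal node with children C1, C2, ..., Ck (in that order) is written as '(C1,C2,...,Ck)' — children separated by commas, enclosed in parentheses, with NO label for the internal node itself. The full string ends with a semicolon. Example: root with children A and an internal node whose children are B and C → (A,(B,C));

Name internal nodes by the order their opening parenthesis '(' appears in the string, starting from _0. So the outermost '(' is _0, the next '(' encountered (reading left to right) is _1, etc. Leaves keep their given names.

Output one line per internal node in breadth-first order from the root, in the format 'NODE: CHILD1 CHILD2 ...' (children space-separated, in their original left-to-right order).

Input: (L,M,Y,((Z,D,F),J));
Scanning left-to-right, naming '(' by encounter order:
  pos 0: '(' -> open internal node _0 (depth 1)
  pos 7: '(' -> open internal node _1 (depth 2)
  pos 8: '(' -> open internal node _2 (depth 3)
  pos 14: ')' -> close internal node _2 (now at depth 2)
  pos 17: ')' -> close internal node _1 (now at depth 1)
  pos 18: ')' -> close internal node _0 (now at depth 0)
Total internal nodes: 3
BFS adjacency from root:
  _0: L M Y _1
  _1: _2 J
  _2: Z D F

Answer: _0: L M Y _1
_1: _2 J
_2: Z D F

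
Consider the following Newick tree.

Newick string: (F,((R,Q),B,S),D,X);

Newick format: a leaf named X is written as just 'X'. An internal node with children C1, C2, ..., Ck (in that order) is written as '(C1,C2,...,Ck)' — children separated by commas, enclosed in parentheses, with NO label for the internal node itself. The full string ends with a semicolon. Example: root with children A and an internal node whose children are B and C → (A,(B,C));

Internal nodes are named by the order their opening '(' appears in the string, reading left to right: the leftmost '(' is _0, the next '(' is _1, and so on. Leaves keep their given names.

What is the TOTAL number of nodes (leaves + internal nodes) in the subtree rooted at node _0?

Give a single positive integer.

Answer: 10

Derivation:
Newick: (F,((R,Q),B,S),D,X);
Locate _0: it is the '(' at position 0 (the 1st '(' reading left to right).
Query: subtree rooted at _0
_0: subtree_size = 1 + 9
  F: subtree_size = 1 + 0
  _1: subtree_size = 1 + 5
    _2: subtree_size = 1 + 2
      R: subtree_size = 1 + 0
      Q: subtree_size = 1 + 0
    B: subtree_size = 1 + 0
    S: subtree_size = 1 + 0
  D: subtree_size = 1 + 0
  X: subtree_size = 1 + 0
Total subtree size of _0: 10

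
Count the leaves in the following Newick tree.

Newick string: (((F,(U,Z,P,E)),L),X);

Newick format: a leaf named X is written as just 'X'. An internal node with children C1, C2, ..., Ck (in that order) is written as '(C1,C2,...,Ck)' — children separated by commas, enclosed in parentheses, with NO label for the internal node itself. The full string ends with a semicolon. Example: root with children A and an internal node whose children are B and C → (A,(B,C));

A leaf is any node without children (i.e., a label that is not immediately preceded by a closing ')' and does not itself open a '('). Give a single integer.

Newick: (((F,(U,Z,P,E)),L),X);
Scan left-to-right; a leaf is any maximal label run not followed by '(':
  pos 3: leaf 'F' → count = 1
  pos 6: leaf 'U' → count = 2
  pos 8: leaf 'Z' → count = 3
  pos 10: leaf 'P' → count = 4
  pos 12: leaf 'E' → count = 5
  pos 16: leaf 'L' → count = 6
  pos 19: leaf 'X' → count = 7
Total leaves: 7

Answer: 7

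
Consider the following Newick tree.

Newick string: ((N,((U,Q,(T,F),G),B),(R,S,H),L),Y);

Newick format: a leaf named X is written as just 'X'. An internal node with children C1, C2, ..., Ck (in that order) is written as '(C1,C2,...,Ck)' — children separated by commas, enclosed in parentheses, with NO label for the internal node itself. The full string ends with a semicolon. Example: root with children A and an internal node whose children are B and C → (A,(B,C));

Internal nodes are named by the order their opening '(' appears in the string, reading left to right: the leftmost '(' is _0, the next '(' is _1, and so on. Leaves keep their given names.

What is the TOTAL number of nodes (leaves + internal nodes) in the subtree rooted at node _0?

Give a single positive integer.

Answer: 18

Derivation:
Newick: ((N,((U,Q,(T,F),G),B),(R,S,H),L),Y);
Locate _0: it is the '(' at position 0 (the 1st '(' reading left to right).
Query: subtree rooted at _0
_0: subtree_size = 1 + 17
  _1: subtree_size = 1 + 15
    N: subtree_size = 1 + 0
    _2: subtree_size = 1 + 8
      _3: subtree_size = 1 + 6
        U: subtree_size = 1 + 0
        Q: subtree_size = 1 + 0
        _4: subtree_size = 1 + 2
          T: subtree_size = 1 + 0
          F: subtree_size = 1 + 0
        G: subtree_size = 1 + 0
      B: subtree_size = 1 + 0
    _5: subtree_size = 1 + 3
      R: subtree_size = 1 + 0
      S: subtree_size = 1 + 0
      H: subtree_size = 1 + 0
    L: subtree_size = 1 + 0
  Y: subtree_size = 1 + 0
Total subtree size of _0: 18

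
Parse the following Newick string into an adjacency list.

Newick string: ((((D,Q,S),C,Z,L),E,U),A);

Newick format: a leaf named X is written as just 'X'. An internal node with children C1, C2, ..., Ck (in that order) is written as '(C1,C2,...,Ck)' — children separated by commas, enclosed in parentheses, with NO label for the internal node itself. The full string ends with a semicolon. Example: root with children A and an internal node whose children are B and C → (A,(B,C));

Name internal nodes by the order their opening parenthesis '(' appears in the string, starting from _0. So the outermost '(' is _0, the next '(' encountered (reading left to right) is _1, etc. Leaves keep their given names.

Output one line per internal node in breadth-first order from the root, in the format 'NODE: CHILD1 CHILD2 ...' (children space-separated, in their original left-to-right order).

Input: ((((D,Q,S),C,Z,L),E,U),A);
Scanning left-to-right, naming '(' by encounter order:
  pos 0: '(' -> open internal node _0 (depth 1)
  pos 1: '(' -> open internal node _1 (depth 2)
  pos 2: '(' -> open internal node _2 (depth 3)
  pos 3: '(' -> open internal node _3 (depth 4)
  pos 9: ')' -> close internal node _3 (now at depth 3)
  pos 16: ')' -> close internal node _2 (now at depth 2)
  pos 21: ')' -> close internal node _1 (now at depth 1)
  pos 24: ')' -> close internal node _0 (now at depth 0)
Total internal nodes: 4
BFS adjacency from root:
  _0: _1 A
  _1: _2 E U
  _2: _3 C Z L
  _3: D Q S

Answer: _0: _1 A
_1: _2 E U
_2: _3 C Z L
_3: D Q S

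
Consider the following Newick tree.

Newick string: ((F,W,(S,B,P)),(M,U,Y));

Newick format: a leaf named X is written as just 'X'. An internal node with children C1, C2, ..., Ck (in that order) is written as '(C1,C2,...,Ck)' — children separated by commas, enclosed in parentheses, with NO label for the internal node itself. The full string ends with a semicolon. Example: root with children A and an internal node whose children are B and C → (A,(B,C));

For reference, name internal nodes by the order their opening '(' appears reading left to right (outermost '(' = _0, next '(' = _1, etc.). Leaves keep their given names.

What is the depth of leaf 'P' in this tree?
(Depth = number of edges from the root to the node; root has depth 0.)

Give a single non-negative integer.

Answer: 3

Derivation:
Newick: ((F,W,(S,B,P)),(M,U,Y));
Naming internals by '(' encounter order: outermost '(' = _0, next = _1, ...
Query node: P
Path from root: _0 -> _1 -> _2 -> P
Depth of P: 3 (number of edges from root)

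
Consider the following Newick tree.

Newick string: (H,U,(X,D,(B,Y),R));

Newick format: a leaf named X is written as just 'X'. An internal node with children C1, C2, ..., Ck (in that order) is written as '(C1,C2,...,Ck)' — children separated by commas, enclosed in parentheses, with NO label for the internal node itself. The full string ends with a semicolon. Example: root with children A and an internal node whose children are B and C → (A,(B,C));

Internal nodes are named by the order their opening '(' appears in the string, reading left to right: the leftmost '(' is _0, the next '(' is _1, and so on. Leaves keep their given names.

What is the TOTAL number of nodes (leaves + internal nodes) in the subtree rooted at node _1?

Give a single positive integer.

Newick: (H,U,(X,D,(B,Y),R));
Locate _1: it is the '(' at position 5 (the 2nd '(' reading left to right).
Query: subtree rooted at _1
_1: subtree_size = 1 + 6
  X: subtree_size = 1 + 0
  D: subtree_size = 1 + 0
  _2: subtree_size = 1 + 2
    B: subtree_size = 1 + 0
    Y: subtree_size = 1 + 0
  R: subtree_size = 1 + 0
Total subtree size of _1: 7

Answer: 7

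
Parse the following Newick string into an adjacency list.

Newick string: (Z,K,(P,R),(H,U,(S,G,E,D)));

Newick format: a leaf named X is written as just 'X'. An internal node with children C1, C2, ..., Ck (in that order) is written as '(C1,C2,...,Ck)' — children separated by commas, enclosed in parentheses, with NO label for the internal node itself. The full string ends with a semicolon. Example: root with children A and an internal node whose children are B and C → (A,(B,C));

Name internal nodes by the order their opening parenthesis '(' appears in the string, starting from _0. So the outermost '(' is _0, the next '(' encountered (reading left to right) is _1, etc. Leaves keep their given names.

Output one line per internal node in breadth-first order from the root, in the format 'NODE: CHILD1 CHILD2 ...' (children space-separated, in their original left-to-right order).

Answer: _0: Z K _1 _2
_1: P R
_2: H U _3
_3: S G E D

Derivation:
Input: (Z,K,(P,R),(H,U,(S,G,E,D)));
Scanning left-to-right, naming '(' by encounter order:
  pos 0: '(' -> open internal node _0 (depth 1)
  pos 5: '(' -> open internal node _1 (depth 2)
  pos 9: ')' -> close internal node _1 (now at depth 1)
  pos 11: '(' -> open internal node _2 (depth 2)
  pos 16: '(' -> open internal node _3 (depth 3)
  pos 24: ')' -> close internal node _3 (now at depth 2)
  pos 25: ')' -> close internal node _2 (now at depth 1)
  pos 26: ')' -> close internal node _0 (now at depth 0)
Total internal nodes: 4
BFS adjacency from root:
  _0: Z K _1 _2
  _1: P R
  _2: H U _3
  _3: S G E D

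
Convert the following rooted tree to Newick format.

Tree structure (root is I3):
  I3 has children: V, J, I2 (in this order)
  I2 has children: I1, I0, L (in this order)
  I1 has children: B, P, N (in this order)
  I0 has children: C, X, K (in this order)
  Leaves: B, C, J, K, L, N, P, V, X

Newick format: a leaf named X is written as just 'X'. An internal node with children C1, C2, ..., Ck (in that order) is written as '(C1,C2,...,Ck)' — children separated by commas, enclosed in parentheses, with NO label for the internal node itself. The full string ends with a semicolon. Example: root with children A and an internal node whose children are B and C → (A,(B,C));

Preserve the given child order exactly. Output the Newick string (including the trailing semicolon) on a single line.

internal I3 with children ['V', 'J', 'I2']
  leaf 'V' → 'V'
  leaf 'J' → 'J'
  internal I2 with children ['I1', 'I0', 'L']
    internal I1 with children ['B', 'P', 'N']
      leaf 'B' → 'B'
      leaf 'P' → 'P'
      leaf 'N' → 'N'
    → '(B,P,N)'
    internal I0 with children ['C', 'X', 'K']
      leaf 'C' → 'C'
      leaf 'X' → 'X'
      leaf 'K' → 'K'
    → '(C,X,K)'
    leaf 'L' → 'L'
  → '((B,P,N),(C,X,K),L)'
→ '(V,J,((B,P,N),(C,X,K),L))'
Final: (V,J,((B,P,N),(C,X,K),L));

Answer: (V,J,((B,P,N),(C,X,K),L));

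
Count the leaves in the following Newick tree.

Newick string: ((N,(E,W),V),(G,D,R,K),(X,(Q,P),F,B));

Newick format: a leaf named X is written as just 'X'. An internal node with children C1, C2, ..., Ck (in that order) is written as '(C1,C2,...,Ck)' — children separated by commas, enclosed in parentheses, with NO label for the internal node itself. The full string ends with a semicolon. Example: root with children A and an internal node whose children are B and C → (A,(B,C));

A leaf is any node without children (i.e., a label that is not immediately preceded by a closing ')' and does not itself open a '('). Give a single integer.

Newick: ((N,(E,W),V),(G,D,R,K),(X,(Q,P),F,B));
Scan left-to-right; a leaf is any maximal label run not followed by '(':
  pos 2: leaf 'N' → count = 1
  pos 5: leaf 'E' → count = 2
  pos 7: leaf 'W' → count = 3
  pos 10: leaf 'V' → count = 4
  pos 14: leaf 'G' → count = 5
  pos 16: leaf 'D' → count = 6
  pos 18: leaf 'R' → count = 7
  pos 20: leaf 'K' → count = 8
  pos 24: leaf 'X' → count = 9
  pos 27: leaf 'Q' → count = 10
  pos 29: leaf 'P' → count = 11
  pos 32: leaf 'F' → count = 12
  pos 34: leaf 'B' → count = 13
Total leaves: 13

Answer: 13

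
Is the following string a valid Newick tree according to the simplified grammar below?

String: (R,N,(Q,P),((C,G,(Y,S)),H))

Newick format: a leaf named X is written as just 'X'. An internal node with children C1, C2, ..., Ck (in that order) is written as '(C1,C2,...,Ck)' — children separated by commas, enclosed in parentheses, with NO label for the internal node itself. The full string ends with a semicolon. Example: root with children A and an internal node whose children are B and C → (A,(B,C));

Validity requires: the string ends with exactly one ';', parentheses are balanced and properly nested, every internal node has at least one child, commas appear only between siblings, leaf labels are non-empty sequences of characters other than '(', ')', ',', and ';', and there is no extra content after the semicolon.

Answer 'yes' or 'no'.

Answer: no

Derivation:
Input: (R,N,(Q,P),((C,G,(Y,S)),H))
Paren balance: 5 '(' vs 5 ')' OK
Ends with single ';': False
Full parse: FAILS (must end with ;)
Valid: False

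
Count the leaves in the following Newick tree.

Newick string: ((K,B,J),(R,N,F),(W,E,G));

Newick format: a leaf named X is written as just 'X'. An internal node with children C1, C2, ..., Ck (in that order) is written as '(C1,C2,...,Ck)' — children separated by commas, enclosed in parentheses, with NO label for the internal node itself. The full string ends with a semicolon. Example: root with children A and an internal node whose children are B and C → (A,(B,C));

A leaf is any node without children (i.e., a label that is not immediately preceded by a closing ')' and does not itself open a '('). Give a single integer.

Newick: ((K,B,J),(R,N,F),(W,E,G));
Scan left-to-right; a leaf is any maximal label run not followed by '(':
  pos 2: leaf 'K' → count = 1
  pos 4: leaf 'B' → count = 2
  pos 6: leaf 'J' → count = 3
  pos 10: leaf 'R' → count = 4
  pos 12: leaf 'N' → count = 5
  pos 14: leaf 'F' → count = 6
  pos 18: leaf 'W' → count = 7
  pos 20: leaf 'E' → count = 8
  pos 22: leaf 'G' → count = 9
Total leaves: 9

Answer: 9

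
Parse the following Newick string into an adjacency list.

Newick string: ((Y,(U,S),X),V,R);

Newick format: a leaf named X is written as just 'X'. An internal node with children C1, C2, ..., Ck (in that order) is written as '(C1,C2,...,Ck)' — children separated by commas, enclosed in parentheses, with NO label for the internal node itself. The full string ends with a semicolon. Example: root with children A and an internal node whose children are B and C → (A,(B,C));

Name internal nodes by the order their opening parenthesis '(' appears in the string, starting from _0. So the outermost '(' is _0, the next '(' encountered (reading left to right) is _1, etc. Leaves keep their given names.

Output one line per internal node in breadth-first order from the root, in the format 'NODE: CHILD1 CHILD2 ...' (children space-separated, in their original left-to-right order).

Answer: _0: _1 V R
_1: Y _2 X
_2: U S

Derivation:
Input: ((Y,(U,S),X),V,R);
Scanning left-to-right, naming '(' by encounter order:
  pos 0: '(' -> open internal node _0 (depth 1)
  pos 1: '(' -> open internal node _1 (depth 2)
  pos 4: '(' -> open internal node _2 (depth 3)
  pos 8: ')' -> close internal node _2 (now at depth 2)
  pos 11: ')' -> close internal node _1 (now at depth 1)
  pos 16: ')' -> close internal node _0 (now at depth 0)
Total internal nodes: 3
BFS adjacency from root:
  _0: _1 V R
  _1: Y _2 X
  _2: U S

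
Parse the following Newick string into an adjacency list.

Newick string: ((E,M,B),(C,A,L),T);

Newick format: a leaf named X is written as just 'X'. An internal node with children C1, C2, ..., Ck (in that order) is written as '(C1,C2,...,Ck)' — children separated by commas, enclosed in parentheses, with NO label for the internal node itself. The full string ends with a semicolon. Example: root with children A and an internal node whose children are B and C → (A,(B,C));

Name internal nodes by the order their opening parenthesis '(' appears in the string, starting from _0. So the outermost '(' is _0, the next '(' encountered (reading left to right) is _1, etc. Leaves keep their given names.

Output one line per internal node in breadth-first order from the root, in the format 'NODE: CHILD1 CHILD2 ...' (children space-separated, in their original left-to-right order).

Answer: _0: _1 _2 T
_1: E M B
_2: C A L

Derivation:
Input: ((E,M,B),(C,A,L),T);
Scanning left-to-right, naming '(' by encounter order:
  pos 0: '(' -> open internal node _0 (depth 1)
  pos 1: '(' -> open internal node _1 (depth 2)
  pos 7: ')' -> close internal node _1 (now at depth 1)
  pos 9: '(' -> open internal node _2 (depth 2)
  pos 15: ')' -> close internal node _2 (now at depth 1)
  pos 18: ')' -> close internal node _0 (now at depth 0)
Total internal nodes: 3
BFS adjacency from root:
  _0: _1 _2 T
  _1: E M B
  _2: C A L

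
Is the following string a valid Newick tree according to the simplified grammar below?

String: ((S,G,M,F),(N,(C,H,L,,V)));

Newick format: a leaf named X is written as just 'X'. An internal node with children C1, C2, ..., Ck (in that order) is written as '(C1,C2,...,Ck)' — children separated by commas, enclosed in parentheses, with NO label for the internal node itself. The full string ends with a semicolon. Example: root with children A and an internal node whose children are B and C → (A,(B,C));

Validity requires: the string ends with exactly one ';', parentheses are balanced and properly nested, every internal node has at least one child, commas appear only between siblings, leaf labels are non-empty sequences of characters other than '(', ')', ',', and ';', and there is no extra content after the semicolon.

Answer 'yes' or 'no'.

Input: ((S,G,M,F),(N,(C,H,L,,V)));
Paren balance: 4 '(' vs 4 ')' OK
Ends with single ';': True
Full parse: FAILS (empty leaf label at pos 21)
Valid: False

Answer: no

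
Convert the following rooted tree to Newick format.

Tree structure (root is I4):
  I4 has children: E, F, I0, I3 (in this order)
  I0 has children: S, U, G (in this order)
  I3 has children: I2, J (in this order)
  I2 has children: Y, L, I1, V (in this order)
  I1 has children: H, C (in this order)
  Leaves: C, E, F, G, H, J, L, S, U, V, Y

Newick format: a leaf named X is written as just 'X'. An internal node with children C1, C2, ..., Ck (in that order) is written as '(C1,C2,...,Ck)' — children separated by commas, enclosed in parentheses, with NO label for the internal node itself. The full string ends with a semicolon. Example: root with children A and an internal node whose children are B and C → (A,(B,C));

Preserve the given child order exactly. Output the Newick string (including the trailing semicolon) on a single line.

Answer: (E,F,(S,U,G),((Y,L,(H,C),V),J));

Derivation:
internal I4 with children ['E', 'F', 'I0', 'I3']
  leaf 'E' → 'E'
  leaf 'F' → 'F'
  internal I0 with children ['S', 'U', 'G']
    leaf 'S' → 'S'
    leaf 'U' → 'U'
    leaf 'G' → 'G'
  → '(S,U,G)'
  internal I3 with children ['I2', 'J']
    internal I2 with children ['Y', 'L', 'I1', 'V']
      leaf 'Y' → 'Y'
      leaf 'L' → 'L'
      internal I1 with children ['H', 'C']
        leaf 'H' → 'H'
        leaf 'C' → 'C'
      → '(H,C)'
      leaf 'V' → 'V'
    → '(Y,L,(H,C),V)'
    leaf 'J' → 'J'
  → '((Y,L,(H,C),V),J)'
→ '(E,F,(S,U,G),((Y,L,(H,C),V),J))'
Final: (E,F,(S,U,G),((Y,L,(H,C),V),J));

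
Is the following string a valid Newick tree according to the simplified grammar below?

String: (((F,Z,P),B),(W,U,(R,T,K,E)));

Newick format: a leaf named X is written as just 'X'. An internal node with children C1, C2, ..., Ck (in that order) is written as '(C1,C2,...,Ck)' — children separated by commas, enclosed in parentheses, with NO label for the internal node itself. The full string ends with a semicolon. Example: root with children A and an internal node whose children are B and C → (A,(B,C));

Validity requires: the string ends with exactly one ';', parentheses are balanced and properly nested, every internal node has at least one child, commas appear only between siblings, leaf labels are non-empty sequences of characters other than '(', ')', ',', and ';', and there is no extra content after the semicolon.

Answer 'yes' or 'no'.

Answer: yes

Derivation:
Input: (((F,Z,P),B),(W,U,(R,T,K,E)));
Paren balance: 5 '(' vs 5 ')' OK
Ends with single ';': True
Full parse: OK
Valid: True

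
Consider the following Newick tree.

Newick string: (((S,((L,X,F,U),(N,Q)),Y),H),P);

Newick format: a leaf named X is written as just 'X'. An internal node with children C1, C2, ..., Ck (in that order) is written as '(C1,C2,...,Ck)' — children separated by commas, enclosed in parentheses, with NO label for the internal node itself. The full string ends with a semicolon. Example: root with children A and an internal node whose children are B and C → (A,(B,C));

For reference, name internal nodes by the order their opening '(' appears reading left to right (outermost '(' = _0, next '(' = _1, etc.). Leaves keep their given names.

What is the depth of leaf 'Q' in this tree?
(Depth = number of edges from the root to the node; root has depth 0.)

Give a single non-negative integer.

Newick: (((S,((L,X,F,U),(N,Q)),Y),H),P);
Naming internals by '(' encounter order: outermost '(' = _0, next = _1, ...
Query node: Q
Path from root: _0 -> _1 -> _2 -> _3 -> _5 -> Q
Depth of Q: 5 (number of edges from root)

Answer: 5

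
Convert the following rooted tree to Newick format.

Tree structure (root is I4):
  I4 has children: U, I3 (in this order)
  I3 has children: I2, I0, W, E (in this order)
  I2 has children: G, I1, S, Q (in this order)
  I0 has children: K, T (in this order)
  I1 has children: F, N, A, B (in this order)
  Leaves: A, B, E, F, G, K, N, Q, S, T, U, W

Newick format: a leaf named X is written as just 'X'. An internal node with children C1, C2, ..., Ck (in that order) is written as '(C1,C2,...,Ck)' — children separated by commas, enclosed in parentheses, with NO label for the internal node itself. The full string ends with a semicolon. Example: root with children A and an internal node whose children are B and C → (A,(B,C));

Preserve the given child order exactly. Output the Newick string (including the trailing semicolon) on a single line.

Answer: (U,((G,(F,N,A,B),S,Q),(K,T),W,E));

Derivation:
internal I4 with children ['U', 'I3']
  leaf 'U' → 'U'
  internal I3 with children ['I2', 'I0', 'W', 'E']
    internal I2 with children ['G', 'I1', 'S', 'Q']
      leaf 'G' → 'G'
      internal I1 with children ['F', 'N', 'A', 'B']
        leaf 'F' → 'F'
        leaf 'N' → 'N'
        leaf 'A' → 'A'
        leaf 'B' → 'B'
      → '(F,N,A,B)'
      leaf 'S' → 'S'
      leaf 'Q' → 'Q'
    → '(G,(F,N,A,B),S,Q)'
    internal I0 with children ['K', 'T']
      leaf 'K' → 'K'
      leaf 'T' → 'T'
    → '(K,T)'
    leaf 'W' → 'W'
    leaf 'E' → 'E'
  → '((G,(F,N,A,B),S,Q),(K,T),W,E)'
→ '(U,((G,(F,N,A,B),S,Q),(K,T),W,E))'
Final: (U,((G,(F,N,A,B),S,Q),(K,T),W,E));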